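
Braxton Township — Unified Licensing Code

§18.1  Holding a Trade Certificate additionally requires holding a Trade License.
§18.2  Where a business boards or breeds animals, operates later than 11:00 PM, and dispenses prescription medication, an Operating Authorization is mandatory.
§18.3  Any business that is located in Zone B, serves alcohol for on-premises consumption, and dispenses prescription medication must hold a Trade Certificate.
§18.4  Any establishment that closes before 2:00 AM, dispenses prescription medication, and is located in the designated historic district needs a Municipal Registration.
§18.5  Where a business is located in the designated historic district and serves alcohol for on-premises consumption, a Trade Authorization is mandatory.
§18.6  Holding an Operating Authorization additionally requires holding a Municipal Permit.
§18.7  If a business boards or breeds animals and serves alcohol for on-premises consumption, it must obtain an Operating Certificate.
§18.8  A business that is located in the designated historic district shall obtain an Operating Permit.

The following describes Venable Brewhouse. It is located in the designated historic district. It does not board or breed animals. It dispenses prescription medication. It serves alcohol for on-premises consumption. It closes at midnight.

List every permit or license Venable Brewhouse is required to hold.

§18.1 Trade Certificate is not required → no effect.
§18.2 does not board or breed animals; closes midnight, after 11:00 PM; dispenses prescription medication → Operating Authorization not required.
§18.3 is located in the designated historic district (not: is located in Zone B); serves alcohol for on-premises consumption; dispenses prescription medication → Trade Certificate not required.
§18.4 closes midnight, at/before 2:00 AM; dispenses prescription medication; is located in the designated historic district → Municipal Registration required.
§18.5 is located in the designated historic district; serves alcohol for on-premises consumption → Trade Authorization required.
§18.6 Operating Authorization is not required → no effect.
§18.7 does not board or breed animals; serves alcohol for on-premises consumption → Operating Certificate not required.
§18.8 is located in the designated historic district → Operating Permit required.

Municipal Registration, Operating Permit, Trade Authorization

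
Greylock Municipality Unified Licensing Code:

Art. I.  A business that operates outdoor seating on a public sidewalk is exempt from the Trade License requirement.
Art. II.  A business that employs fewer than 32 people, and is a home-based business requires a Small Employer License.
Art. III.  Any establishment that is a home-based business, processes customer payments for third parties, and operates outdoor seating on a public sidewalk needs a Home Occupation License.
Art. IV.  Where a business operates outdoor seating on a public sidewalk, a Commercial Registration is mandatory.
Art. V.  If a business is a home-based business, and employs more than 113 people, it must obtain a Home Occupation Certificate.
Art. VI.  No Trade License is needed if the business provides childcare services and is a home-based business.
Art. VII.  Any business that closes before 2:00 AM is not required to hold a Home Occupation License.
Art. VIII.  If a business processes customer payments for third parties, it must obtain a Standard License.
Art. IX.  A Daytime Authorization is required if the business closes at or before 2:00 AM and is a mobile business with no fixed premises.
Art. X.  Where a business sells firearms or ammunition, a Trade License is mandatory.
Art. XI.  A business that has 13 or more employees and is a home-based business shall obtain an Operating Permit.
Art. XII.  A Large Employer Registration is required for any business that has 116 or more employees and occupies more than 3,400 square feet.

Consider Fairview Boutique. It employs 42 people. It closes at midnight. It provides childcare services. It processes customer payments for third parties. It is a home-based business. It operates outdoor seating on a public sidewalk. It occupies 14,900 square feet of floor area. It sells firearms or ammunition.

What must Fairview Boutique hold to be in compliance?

Art. I. operates outdoor seating on a public sidewalk → exempt from Trade License.
Art. II. employees 42 ≥ 32; is a home-based business → Small Employer License not required.
Art. III. is a home-based business; processes customer payments for third parties; operates outdoor seating on a public sidewalk → Home Occupation License required.
Art. IV. operates outdoor seating on a public sidewalk → Commercial Registration required.
Art. V. is a home-based business; employees 42 ≤ 113 → Home Occupation Certificate not required.
Art. VI. provides childcare services; is a home-based business → exempt from Trade License.
Art. VII. closes midnight, at/before 2:00 AM → exempt from Home Occupation License.
Art. VIII. processes customer payments for third parties → Standard License required.
Art. IX. closes midnight, at/before 2:00 AM; is a home-based business (not: is a mobile business with no fixed premises) → Daytime Authorization not required.
Art. X. sells firearms or ammunition → Trade License required.
Art. XI. employees 42 ≥ 13; is a home-based business → Operating Permit required.
Art. XII. employees 42 < 116; floor area 14,900 square feet > 3,400 square feet → Large Employer Registration not required.

Commercial Registration, Operating Permit, Standard License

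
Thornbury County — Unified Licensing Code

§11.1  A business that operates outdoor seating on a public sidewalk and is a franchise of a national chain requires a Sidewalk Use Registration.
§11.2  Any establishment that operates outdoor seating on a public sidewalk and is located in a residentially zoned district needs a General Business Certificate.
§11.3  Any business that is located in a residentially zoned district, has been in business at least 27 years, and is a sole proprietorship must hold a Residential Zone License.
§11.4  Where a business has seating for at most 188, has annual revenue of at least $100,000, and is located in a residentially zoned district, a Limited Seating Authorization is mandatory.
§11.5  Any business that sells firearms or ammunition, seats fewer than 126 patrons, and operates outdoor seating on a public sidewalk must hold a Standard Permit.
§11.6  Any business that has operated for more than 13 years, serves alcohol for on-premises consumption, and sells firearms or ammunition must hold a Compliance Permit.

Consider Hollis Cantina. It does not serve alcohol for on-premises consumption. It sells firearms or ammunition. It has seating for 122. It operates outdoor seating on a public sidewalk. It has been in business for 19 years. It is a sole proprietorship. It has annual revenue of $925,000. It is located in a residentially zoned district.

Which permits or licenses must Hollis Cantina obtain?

General Business Certificate, Limited Seating Authorization, Standard Permit

§11.1 operates outdoor seating on a public sidewalk; is a sole proprietorship (not: is a franchise of a national chain) → Sidewalk Use Registration not required.
§11.2 operates outdoor seating on a public sidewalk; is located in a residentially zoned district → General Business Certificate required.
§11.3 is located in a residentially zoned district; years in business 19 < 27; is a sole proprietorship → Residential Zone License not required.
§11.4 seating 122 ≤ 188; revenue $925,000 ≥ $100,000; is located in a residentially zoned district → Limited Seating Authorization required.
§11.5 sells firearms or ammunition; seating 122 < 126; operates outdoor seating on a public sidewalk → Standard Permit required.
§11.6 years in business 19 > 13; does not serve alcohol for on-premises consumption; sells firearms or ammunition → Compliance Permit not required.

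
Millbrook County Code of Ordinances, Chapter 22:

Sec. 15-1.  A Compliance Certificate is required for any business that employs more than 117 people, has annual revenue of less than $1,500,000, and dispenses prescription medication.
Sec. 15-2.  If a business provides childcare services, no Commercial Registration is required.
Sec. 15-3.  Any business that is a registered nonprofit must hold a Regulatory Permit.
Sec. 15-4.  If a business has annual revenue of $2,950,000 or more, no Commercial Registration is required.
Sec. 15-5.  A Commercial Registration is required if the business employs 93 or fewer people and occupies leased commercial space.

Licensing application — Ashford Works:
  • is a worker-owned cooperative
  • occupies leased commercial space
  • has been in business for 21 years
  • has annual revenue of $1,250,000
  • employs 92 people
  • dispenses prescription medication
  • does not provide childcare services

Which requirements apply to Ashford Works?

Sec. 15-1. employees 92 ≤ 117; revenue $1,250,000 < $1,500,000; dispenses prescription medication → Compliance Certificate not required.
Sec. 15-2. does not provide childcare services → Commercial Registration exemption does not apply.
Sec. 15-3. is a worker-owned cooperative (not: is a registered nonprofit) → Regulatory Permit not required.
Sec. 15-4. revenue $1,250,000 < $2,950,000 → Commercial Registration exemption does not apply.
Sec. 15-5. employees 92 ≤ 93; occupies leased commercial space → Commercial Registration required.

Commercial Registration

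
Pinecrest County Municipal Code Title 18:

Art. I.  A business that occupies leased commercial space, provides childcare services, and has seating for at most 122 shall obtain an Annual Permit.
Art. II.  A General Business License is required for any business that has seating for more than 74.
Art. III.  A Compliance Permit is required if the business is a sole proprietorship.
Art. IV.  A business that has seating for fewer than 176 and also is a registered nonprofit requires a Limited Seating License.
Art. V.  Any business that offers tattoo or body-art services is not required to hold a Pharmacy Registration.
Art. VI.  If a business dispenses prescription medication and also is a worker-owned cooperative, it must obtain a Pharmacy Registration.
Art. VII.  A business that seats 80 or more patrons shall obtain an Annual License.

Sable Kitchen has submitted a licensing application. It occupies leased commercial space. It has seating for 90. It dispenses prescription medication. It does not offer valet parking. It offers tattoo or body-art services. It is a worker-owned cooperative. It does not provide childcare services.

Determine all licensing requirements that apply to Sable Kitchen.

Annual License, General Business License

Art. I. occupies leased commercial space; does not provide childcare services; seating 90 ≤ 122 → Annual Permit not required.
Art. II. seating 90 > 74 → General Business License required.
Art. III. is a worker-owned cooperative (not: is a sole proprietorship) → Compliance Permit not required.
Art. IV. seating 90 < 176; is a worker-owned cooperative (not: is a registered nonprofit) → Limited Seating License not required.
Art. V. offers tattoo or body-art services → exempt from Pharmacy Registration.
Art. VI. dispenses prescription medication; is a worker-owned cooperative → Pharmacy Registration required.
Art. VII. seating 90 ≥ 80 → Annual License required.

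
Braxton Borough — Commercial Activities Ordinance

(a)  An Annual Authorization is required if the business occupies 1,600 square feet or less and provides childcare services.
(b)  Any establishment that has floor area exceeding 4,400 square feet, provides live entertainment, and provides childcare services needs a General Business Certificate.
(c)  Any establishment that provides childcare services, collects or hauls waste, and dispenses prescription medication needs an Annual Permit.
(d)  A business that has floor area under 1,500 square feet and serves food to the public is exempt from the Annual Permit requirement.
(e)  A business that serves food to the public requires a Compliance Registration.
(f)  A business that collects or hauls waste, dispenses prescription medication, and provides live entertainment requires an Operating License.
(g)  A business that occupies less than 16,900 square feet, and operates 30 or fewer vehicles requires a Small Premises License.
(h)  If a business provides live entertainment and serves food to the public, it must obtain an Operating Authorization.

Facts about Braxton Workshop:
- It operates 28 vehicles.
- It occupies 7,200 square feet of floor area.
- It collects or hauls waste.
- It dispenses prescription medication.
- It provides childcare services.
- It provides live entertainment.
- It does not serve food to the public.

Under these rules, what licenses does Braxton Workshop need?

(a) floor area 7,200 square feet > 1,600 square feet; provides childcare services → Annual Authorization not required.
(b) floor area 7,200 square feet > 4,400 square feet; provides live entertainment; provides childcare services → General Business Certificate required.
(c) provides childcare services; collects or hauls waste; dispenses prescription medication → Annual Permit required.
(d) floor area 7,200 square feet ≥ 1,500 square feet; does not serve food to the public → Annual Permit exemption does not apply.
(e) does not serve food to the public → Compliance Registration not required.
(f) collects or hauls waste; dispenses prescription medication; provides live entertainment → Operating License required.
(g) floor area 7,200 square feet < 16,900 square feet; vehicles 28 ≤ 30 → Small Premises License required.
(h) provides live entertainment; does not serve food to the public → Operating Authorization not required.

Annual Permit, General Business Certificate, Operating License, Small Premises License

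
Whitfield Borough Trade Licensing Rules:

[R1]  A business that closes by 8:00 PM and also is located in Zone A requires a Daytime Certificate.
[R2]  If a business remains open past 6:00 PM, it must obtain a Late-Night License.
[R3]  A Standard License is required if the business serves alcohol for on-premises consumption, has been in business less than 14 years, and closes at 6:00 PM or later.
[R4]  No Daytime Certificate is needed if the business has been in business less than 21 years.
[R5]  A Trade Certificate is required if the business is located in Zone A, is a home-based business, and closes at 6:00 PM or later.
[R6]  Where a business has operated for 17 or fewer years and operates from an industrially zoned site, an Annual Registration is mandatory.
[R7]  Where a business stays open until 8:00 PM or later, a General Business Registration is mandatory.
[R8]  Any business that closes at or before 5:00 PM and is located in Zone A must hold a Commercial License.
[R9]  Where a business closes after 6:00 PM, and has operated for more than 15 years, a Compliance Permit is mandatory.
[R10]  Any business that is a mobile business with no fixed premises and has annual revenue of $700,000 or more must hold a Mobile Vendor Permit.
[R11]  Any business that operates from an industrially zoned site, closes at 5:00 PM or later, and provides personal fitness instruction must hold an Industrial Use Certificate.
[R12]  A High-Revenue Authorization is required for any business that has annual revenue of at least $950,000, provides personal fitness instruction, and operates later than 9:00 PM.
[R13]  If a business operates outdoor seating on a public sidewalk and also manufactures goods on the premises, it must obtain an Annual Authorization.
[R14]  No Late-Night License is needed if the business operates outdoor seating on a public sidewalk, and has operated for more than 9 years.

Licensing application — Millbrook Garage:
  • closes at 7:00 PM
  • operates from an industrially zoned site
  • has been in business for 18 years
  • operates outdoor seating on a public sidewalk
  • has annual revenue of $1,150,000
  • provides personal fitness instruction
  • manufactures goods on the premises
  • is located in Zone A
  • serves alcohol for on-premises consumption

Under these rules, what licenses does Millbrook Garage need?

Annual Authorization, Compliance Permit, Industrial Use Certificate

[R1] closes 7:00 PM, at/before 8:00 PM; is located in Zone A → Daytime Certificate required.
[R2] closes 7:00 PM, after 6:00 PM → Late-Night License required.
[R3] serves alcohol for on-premises consumption; years in business 18 ≥ 14; closes 7:00 PM, after 6:00 PM → Standard License not required.
[R4] years in business 18 < 21 → exempt from Daytime Certificate.
[R5] is located in Zone A; operates from an industrially zoned site (not: is a home-based business); closes 7:00 PM, after 6:00 PM → Trade Certificate not required.
[R6] years in business 18 > 17; operates from an industrially zoned site → Annual Registration not required.
[R7] closes 7:00 PM, at/before 8:00 PM → General Business Registration not required.
[R8] closes 7:00 PM, after 5:00 PM; is located in Zone A → Commercial License not required.
[R9] closes 7:00 PM, after 6:00 PM; years in business 18 > 15 → Compliance Permit required.
[R10] operates from an industrially zoned site (not: is a mobile business with no fixed premises); revenue $1,150,000 ≥ $700,000 → Mobile Vendor Permit not required.
[R11] operates from an industrially zoned site; closes 7:00 PM, after 5:00 PM; provides personal fitness instruction → Industrial Use Certificate required.
[R12] revenue $1,150,000 ≥ $950,000; provides personal fitness instruction; closes 7:00 PM, at/before 9:00 PM → High-Revenue Authorization not required.
[R13] operates outdoor seating on a public sidewalk; manufactures goods on the premises → Annual Authorization required.
[R14] operates outdoor seating on a public sidewalk; years in business 18 > 9 → exempt from Late-Night License.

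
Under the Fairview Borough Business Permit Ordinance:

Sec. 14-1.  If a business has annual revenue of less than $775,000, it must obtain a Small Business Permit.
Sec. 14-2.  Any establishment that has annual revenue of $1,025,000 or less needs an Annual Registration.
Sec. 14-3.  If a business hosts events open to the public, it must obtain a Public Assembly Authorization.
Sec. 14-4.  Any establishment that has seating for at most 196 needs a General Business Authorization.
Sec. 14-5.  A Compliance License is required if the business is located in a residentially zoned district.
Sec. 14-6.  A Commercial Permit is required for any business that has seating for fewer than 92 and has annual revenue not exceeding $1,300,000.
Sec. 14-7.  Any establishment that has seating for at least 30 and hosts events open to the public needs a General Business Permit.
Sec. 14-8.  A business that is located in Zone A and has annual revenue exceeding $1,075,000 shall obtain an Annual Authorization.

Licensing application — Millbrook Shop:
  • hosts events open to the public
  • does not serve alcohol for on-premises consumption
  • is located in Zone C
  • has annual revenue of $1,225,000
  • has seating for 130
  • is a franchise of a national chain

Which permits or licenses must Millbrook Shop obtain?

Sec. 14-1. revenue $1,225,000 ≥ $775,000 → Small Business Permit not required.
Sec. 14-2. revenue $1,225,000 > $1,025,000 → Annual Registration not required.
Sec. 14-3. hosts events open to the public → Public Assembly Authorization required.
Sec. 14-4. seating 130 ≤ 196 → General Business Authorization required.
Sec. 14-5. is located in Zone C (not: is located in a residentially zoned district) → Compliance License not required.
Sec. 14-6. seating 130 ≥ 92; revenue $1,225,000 ≤ $1,300,000 → Commercial Permit not required.
Sec. 14-7. seating 130 ≥ 30; hosts events open to the public → General Business Permit required.
Sec. 14-8. is located in Zone C (not: is located in Zone A); revenue $1,225,000 > $1,075,000 → Annual Authorization not required.

General Business Authorization, General Business Permit, Public Assembly Authorization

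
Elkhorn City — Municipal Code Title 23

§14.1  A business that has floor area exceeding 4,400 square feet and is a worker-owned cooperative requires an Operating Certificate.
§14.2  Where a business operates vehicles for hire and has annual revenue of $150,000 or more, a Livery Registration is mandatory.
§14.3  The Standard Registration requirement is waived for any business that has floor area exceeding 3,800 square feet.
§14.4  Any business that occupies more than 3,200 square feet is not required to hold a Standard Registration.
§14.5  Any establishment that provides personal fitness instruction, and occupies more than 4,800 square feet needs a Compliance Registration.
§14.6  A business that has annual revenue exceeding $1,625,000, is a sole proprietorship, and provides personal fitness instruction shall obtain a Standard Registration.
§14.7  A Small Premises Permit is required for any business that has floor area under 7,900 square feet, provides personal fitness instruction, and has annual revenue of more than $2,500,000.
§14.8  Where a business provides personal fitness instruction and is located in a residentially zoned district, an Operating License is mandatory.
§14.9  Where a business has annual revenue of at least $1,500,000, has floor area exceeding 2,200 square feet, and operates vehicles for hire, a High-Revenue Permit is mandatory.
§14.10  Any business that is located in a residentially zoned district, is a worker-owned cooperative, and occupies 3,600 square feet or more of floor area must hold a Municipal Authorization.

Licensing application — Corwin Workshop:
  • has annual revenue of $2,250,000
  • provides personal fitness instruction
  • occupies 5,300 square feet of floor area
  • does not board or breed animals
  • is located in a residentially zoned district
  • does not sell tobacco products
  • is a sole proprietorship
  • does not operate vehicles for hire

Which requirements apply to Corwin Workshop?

Compliance Registration, Operating License

§14.1 floor area 5,300 square feet > 4,400 square feet; is a sole proprietorship (not: is a worker-owned cooperative) → Operating Certificate not required.
§14.2 does not operate vehicles for hire; revenue $2,250,000 ≥ $150,000 → Livery Registration not required.
§14.3 floor area 5,300 square feet > 3,800 square feet → exempt from Standard Registration.
§14.4 floor area 5,300 square feet > 3,200 square feet → exempt from Standard Registration.
§14.5 provides personal fitness instruction; floor area 5,300 square feet > 4,800 square feet → Compliance Registration required.
§14.6 revenue $2,250,000 > $1,625,000; is a sole proprietorship; provides personal fitness instruction → Standard Registration required.
§14.7 floor area 5,300 square feet < 7,900 square feet; provides personal fitness instruction; revenue $2,250,000 ≤ $2,500,000 → Small Premises Permit not required.
§14.8 provides personal fitness instruction; is located in a residentially zoned district → Operating License required.
§14.9 revenue $2,250,000 ≥ $1,500,000; floor area 5,300 square feet > 2,200 square feet; does not operate vehicles for hire → High-Revenue Permit not required.
§14.10 is located in a residentially zoned district; is a sole proprietorship (not: is a worker-owned cooperative); floor area 5,300 square feet ≥ 3,600 square feet → Municipal Authorization not required.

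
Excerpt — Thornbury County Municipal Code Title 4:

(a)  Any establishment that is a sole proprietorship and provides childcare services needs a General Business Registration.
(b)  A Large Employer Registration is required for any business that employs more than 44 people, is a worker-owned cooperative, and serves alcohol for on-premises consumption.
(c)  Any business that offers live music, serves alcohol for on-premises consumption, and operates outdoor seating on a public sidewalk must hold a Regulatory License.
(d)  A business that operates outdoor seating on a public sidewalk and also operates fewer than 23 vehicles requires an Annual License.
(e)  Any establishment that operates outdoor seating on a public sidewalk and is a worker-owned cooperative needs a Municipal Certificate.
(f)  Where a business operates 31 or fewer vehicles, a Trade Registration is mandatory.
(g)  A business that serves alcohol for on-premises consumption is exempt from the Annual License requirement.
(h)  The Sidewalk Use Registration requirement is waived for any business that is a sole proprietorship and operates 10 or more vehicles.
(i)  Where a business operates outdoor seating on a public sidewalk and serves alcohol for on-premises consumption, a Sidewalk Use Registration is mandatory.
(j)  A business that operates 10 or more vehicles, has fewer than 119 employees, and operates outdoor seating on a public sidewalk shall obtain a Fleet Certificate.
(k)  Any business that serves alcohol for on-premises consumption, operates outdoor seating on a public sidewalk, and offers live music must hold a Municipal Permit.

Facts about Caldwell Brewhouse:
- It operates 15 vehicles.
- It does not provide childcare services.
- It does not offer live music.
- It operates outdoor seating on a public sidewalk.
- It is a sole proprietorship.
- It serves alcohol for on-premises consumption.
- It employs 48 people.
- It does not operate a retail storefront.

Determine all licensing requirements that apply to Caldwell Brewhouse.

(a) is a sole proprietorship; does not provide childcare services → General Business Registration not required.
(b) employees 48 > 44; is a sole proprietorship (not: is a worker-owned cooperative); serves alcohol for on-premises consumption → Large Employer Registration not required.
(c) does not offer live music; serves alcohol for on-premises consumption; operates outdoor seating on a public sidewalk → Regulatory License not required.
(d) operates outdoor seating on a public sidewalk; vehicles 15 < 23 → Annual License required.
(e) operates outdoor seating on a public sidewalk; is a sole proprietorship (not: is a worker-owned cooperative) → Municipal Certificate not required.
(f) vehicles 15 ≤ 31 → Trade Registration required.
(g) serves alcohol for on-premises consumption → exempt from Annual License.
(h) is a sole proprietorship; vehicles 15 ≥ 10 → exempt from Sidewalk Use Registration.
(i) operates outdoor seating on a public sidewalk; serves alcohol for on-premises consumption → Sidewalk Use Registration required.
(j) vehicles 15 ≥ 10; employees 48 < 119; operates outdoor seating on a public sidewalk → Fleet Certificate required.
(k) serves alcohol for on-premises consumption; operates outdoor seating on a public sidewalk; does not offer live music → Municipal Permit not required.

Fleet Certificate, Trade Registration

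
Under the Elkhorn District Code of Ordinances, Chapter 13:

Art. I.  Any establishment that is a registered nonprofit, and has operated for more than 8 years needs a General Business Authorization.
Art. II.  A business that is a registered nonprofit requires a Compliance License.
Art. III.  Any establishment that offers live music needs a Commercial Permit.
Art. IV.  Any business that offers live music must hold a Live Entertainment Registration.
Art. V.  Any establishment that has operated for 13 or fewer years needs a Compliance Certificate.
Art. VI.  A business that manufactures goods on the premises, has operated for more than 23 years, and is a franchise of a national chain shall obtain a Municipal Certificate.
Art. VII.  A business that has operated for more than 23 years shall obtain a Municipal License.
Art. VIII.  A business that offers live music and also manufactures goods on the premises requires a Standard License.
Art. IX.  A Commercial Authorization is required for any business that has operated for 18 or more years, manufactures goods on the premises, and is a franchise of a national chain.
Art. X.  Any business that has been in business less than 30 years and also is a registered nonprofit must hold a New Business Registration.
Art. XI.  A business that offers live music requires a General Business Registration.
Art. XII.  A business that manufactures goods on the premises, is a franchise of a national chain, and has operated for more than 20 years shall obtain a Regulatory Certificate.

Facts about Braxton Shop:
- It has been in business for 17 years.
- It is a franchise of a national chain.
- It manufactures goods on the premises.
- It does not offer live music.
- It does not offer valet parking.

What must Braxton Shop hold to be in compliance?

None

Art. I. is a franchise of a national chain (not: is a registered nonprofit); years in business 17 > 8 → General Business Authorization not required.
Art. II. is a franchise of a national chain (not: is a registered nonprofit) → Compliance License not required.
Art. III. does not offer live music → Commercial Permit not required.
Art. IV. does not offer live music → Live Entertainment Registration not required.
Art. V. years in business 17 > 13 → Compliance Certificate not required.
Art. VI. manufactures goods on the premises; years in business 17 ≤ 23; is a franchise of a national chain → Municipal Certificate not required.
Art. VII. years in business 17 ≤ 23 → Municipal License not required.
Art. VIII. does not offer live music; manufactures goods on the premises → Standard License not required.
Art. IX. years in business 17 < 18; manufactures goods on the premises; is a franchise of a national chain → Commercial Authorization not required.
Art. X. years in business 17 < 30; is a franchise of a national chain (not: is a registered nonprofit) → New Business Registration not required.
Art. XI. does not offer live music → General Business Registration not required.
Art. XII. manufactures goods on the premises; is a franchise of a national chain; years in business 17 ≤ 20 → Regulatory Certificate not required.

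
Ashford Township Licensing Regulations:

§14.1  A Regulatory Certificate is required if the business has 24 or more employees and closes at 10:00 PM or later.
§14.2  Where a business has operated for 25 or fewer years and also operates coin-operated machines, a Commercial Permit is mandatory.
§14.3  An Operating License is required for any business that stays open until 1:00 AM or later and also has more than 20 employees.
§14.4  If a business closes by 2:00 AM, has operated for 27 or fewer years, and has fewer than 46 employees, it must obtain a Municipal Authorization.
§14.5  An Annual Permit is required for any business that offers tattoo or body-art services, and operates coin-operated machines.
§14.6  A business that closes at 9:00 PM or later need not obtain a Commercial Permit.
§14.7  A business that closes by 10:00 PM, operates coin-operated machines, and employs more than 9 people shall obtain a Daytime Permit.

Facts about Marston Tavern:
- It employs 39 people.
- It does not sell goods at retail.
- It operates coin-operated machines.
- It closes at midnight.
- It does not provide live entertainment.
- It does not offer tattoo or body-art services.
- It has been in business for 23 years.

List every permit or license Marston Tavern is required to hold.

§14.1 employees 39 ≥ 24; closes midnight, after 10:00 PM → Regulatory Certificate required.
§14.2 years in business 23 ≤ 25; operates coin-operated machines → Commercial Permit required.
§14.3 closes midnight, at/before 1:00 AM; employees 39 > 20 → Operating License not required.
§14.4 closes midnight, at/before 2:00 AM; years in business 23 ≤ 27; employees 39 < 46 → Municipal Authorization required.
§14.5 does not offer tattoo or body-art services; operates coin-operated machines → Annual Permit not required.
§14.6 closes midnight, after 9:00 PM → exempt from Commercial Permit.
§14.7 closes midnight, after 10:00 PM; operates coin-operated machines; employees 39 > 9 → Daytime Permit not required.

Municipal Authorization, Regulatory Certificate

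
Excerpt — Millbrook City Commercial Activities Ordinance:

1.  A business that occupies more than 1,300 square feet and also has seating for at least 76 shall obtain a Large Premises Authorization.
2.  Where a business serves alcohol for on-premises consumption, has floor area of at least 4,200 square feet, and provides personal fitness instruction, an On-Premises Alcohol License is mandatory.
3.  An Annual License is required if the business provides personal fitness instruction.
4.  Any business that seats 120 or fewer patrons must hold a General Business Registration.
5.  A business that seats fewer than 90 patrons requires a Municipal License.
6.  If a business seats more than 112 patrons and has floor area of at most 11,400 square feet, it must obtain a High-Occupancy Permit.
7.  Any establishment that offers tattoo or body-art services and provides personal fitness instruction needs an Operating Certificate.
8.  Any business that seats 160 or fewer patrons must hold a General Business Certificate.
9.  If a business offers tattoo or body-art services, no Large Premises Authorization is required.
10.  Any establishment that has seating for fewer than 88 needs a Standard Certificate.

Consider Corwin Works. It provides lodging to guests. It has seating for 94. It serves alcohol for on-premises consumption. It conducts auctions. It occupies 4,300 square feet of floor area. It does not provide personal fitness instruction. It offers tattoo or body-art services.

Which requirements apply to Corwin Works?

1. floor area 4,300 square feet > 1,300 square feet; seating 94 ≥ 76 → Large Premises Authorization required.
2. serves alcohol for on-premises consumption; floor area 4,300 square feet ≥ 4,200 square feet; does not provide personal fitness instruction → On-Premises Alcohol License not required.
3. does not provide personal fitness instruction → Annual License not required.
4. seating 94 ≤ 120 → General Business Registration required.
5. seating 94 ≥ 90 → Municipal License not required.
6. seating 94 ≤ 112; floor area 4,300 square feet ≤ 11,400 square feet → High-Occupancy Permit not required.
7. offers tattoo or body-art services; does not provide personal fitness instruction → Operating Certificate not required.
8. seating 94 ≤ 160 → General Business Certificate required.
9. offers tattoo or body-art services → exempt from Large Premises Authorization.
10. seating 94 ≥ 88 → Standard Certificate not required.

General Business Certificate, General Business Registration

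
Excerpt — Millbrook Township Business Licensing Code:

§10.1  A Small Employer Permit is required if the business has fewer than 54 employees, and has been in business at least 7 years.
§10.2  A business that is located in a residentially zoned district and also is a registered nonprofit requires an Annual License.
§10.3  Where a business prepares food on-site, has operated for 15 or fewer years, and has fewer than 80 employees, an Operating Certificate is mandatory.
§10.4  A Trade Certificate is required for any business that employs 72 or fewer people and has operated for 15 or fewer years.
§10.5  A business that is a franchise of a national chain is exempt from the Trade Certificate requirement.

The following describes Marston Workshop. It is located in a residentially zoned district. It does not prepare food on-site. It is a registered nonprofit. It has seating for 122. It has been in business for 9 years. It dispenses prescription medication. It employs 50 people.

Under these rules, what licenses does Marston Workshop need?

Annual License, Small Employer Permit, Trade Certificate

§10.1 employees 50 < 54; years in business 9 ≥ 7 → Small Employer Permit required.
§10.2 is located in a residentially zoned district; is a registered nonprofit → Annual License required.
§10.3 does not prepare food on-site; years in business 9 ≤ 15; employees 50 < 80 → Operating Certificate not required.
§10.4 employees 50 ≤ 72; years in business 9 ≤ 15 → Trade Certificate required.
§10.5 is a registered nonprofit (not: is a franchise of a national chain) → Trade Certificate exemption does not apply.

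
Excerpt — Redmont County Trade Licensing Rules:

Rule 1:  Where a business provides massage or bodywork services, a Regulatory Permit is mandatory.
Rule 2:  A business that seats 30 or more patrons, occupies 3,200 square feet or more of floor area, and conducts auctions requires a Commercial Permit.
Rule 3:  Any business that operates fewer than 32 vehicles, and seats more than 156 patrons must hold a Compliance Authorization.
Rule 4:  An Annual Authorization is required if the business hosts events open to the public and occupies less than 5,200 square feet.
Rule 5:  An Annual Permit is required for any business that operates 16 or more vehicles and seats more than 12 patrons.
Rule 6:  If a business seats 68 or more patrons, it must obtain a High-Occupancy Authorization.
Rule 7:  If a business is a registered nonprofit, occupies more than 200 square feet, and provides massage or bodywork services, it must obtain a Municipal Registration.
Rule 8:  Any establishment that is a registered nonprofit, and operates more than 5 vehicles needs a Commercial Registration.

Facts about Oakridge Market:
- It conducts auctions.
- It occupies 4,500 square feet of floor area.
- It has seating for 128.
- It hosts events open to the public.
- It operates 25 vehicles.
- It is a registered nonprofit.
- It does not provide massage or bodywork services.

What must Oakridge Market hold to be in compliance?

Annual Authorization, Annual Permit, Commercial Permit, Commercial Registration, High-Occupancy Authorization

Rule 1: does not provide massage or bodywork services → Regulatory Permit not required.
Rule 2: seating 128 ≥ 30; floor area 4,500 square feet ≥ 3,200 square feet; conducts auctions → Commercial Permit required.
Rule 3: vehicles 25 < 32; seating 128 ≤ 156 → Compliance Authorization not required.
Rule 4: hosts events open to the public; floor area 4,500 square feet < 5,200 square feet → Annual Authorization required.
Rule 5: vehicles 25 ≥ 16; seating 128 > 12 → Annual Permit required.
Rule 6: seating 128 ≥ 68 → High-Occupancy Authorization required.
Rule 7: is a registered nonprofit; floor area 4,500 square feet > 200 square feet; does not provide massage or bodywork services → Municipal Registration not required.
Rule 8: is a registered nonprofit; vehicles 25 > 5 → Commercial Registration required.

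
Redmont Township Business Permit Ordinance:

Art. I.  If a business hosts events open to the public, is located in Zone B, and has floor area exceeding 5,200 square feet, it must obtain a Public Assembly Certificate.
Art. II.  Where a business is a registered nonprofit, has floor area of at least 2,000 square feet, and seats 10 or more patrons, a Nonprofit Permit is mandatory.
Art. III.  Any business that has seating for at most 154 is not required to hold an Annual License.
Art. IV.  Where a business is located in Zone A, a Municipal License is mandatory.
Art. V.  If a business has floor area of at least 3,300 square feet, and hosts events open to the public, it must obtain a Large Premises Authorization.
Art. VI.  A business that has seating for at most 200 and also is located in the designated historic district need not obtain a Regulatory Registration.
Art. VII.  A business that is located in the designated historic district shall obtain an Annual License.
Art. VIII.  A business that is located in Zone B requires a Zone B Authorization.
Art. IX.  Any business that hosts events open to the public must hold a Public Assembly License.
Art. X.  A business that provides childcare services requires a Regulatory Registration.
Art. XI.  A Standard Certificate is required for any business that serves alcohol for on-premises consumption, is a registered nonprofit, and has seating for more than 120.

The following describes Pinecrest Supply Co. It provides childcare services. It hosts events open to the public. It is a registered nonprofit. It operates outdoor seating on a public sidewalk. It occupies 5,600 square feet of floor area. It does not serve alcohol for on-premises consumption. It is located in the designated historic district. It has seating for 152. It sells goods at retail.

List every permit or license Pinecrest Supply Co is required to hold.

Large Premises Authorization, Nonprofit Permit, Public Assembly License

Art. I. hosts events open to the public; is located in the designated historic district (not: is located in Zone B); floor area 5,600 square feet > 5,200 square feet → Public Assembly Certificate not required.
Art. II. is a registered nonprofit; floor area 5,600 square feet ≥ 2,000 square feet; seating 152 ≥ 10 → Nonprofit Permit required.
Art. III. seating 152 ≤ 154 → exempt from Annual License.
Art. IV. is located in the designated historic district (not: is located in Zone A) → Municipal License not required.
Art. V. floor area 5,600 square feet ≥ 3,300 square feet; hosts events open to the public → Large Premises Authorization required.
Art. VI. seating 152 ≤ 200; is located in the designated historic district → exempt from Regulatory Registration.
Art. VII. is located in the designated historic district → Annual License required.
Art. VIII. is located in the designated historic district (not: is located in Zone B) → Zone B Authorization not required.
Art. IX. hosts events open to the public → Public Assembly License required.
Art. X. provides childcare services → Regulatory Registration required.
Art. XI. does not serve alcohol for on-premises consumption; is a registered nonprofit; seating 152 > 120 → Standard Certificate not required.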